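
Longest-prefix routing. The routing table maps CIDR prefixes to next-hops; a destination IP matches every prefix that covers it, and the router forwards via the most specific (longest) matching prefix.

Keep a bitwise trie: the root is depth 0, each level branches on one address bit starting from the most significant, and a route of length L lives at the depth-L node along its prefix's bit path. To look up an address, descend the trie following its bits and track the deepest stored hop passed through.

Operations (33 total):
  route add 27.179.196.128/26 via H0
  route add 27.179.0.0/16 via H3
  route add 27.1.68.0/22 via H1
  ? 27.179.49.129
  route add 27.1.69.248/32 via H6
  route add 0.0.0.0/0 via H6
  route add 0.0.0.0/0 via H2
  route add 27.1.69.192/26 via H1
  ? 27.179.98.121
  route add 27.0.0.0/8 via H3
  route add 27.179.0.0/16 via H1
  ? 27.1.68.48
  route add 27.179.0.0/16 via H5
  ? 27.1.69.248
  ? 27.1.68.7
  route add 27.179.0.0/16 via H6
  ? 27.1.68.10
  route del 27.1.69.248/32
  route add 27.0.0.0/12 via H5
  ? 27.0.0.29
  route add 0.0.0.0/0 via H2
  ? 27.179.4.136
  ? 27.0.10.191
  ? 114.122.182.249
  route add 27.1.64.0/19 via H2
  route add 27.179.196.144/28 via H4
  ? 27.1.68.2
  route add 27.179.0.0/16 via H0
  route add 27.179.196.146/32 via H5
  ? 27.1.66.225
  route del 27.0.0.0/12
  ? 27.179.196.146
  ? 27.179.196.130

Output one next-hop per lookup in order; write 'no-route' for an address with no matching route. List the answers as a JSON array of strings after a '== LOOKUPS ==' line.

Apply in order:
  + 27.179.196.128/26 (H0) depth=26
  + 27.179.0.0/16 (H3) depth=16
  + 27.1.68.0/22 (H1) depth=22
  Q 27.179.49.129: descend 0001101110110011 ; hops seen [H3] ; pick H3
  + 27.1.69.248/32 (H6) depth=32
  + 0.0.0.0/0 (H6) depth=0
  + 0.0.0.0/0 (H2) depth=0
  + 27.1.69.192/26 (H1) depth=26
  Q 27.179.98.121: descend 0001101110110011 ; hops seen [H2,H3] ; pick H3
  + 27.0.0.0/8 (H3) depth=8
  + 27.179.0.0/16 (H1) depth=16
  Q 27.1.68.48: descend 00011011000000010100010 ; hops seen [H2,H3,H1] ; pick H1
  + 27.179.0.0/16 (H5) depth=16
  Q 27.1.69.248: descend 00011011000000010100010111111000 ; hops seen [H2,H3,H1,H1,H6] ; pick H6
  Q 27.1.68.7: descend 00011011000000010100010 ; hops seen [H2,H3,H1] ; pick H1
  + 27.179.0.0/16 (H6) depth=16
  Q 27.1.68.10: descend 00011011000000010100010 ; hops seen [H2,H3,H1] ; pick H1
  - 27.1.69.248/32 clear@32
  + 27.0.0.0/12 (H5) depth=12
  Q 27.0.0.29: descend 000110110000000 ; hops seen [H2,H3,H5] ; pick H5
  + 0.0.0.0/0 (H2) depth=0
  Q 27.179.4.136: descend 0001101110110011 ; hops seen [H2,H3,H6] ; pick H6
  Q 27.0.10.191: descend 000110110000000 ; hops seen [H2,H3,H5] ; pick H5
  Q 114.122.182.249: descend 0 ; hops seen [H2] ; pick H2
  + 27.1.64.0/19 (H2) depth=19
  + 27.179.196.144/28 (H4) depth=28
  Q 27.1.68.2: descend 00011011000000010100010 ; hops seen [H2,H3,H5,H2,H1] ; pick H1
  + 27.179.0.0/16 (H0) depth=16
  + 27.179.196.146/32 (H5) depth=32
  Q 27.1.66.225: descend 000110110000000101000 ; hops seen [H2,H3,H5,H2] ; pick H2
  - 27.0.0.0/12 clear@12
  Q 27.179.196.146: descend 00011011101100111100010010010010 ; hops seen [H2,H3,H0,H0,H4,H5] ; pick H5
  Q 27.179.196.130: descend 000110111011001111000100100 ; hops seen [H2,H3,H0,H0] ; pick H0

== LOOKUPS ==
["H3","H3","H1","H6","H1","H1","H5","H6","H5","H2","H1","H2","H5","H0"]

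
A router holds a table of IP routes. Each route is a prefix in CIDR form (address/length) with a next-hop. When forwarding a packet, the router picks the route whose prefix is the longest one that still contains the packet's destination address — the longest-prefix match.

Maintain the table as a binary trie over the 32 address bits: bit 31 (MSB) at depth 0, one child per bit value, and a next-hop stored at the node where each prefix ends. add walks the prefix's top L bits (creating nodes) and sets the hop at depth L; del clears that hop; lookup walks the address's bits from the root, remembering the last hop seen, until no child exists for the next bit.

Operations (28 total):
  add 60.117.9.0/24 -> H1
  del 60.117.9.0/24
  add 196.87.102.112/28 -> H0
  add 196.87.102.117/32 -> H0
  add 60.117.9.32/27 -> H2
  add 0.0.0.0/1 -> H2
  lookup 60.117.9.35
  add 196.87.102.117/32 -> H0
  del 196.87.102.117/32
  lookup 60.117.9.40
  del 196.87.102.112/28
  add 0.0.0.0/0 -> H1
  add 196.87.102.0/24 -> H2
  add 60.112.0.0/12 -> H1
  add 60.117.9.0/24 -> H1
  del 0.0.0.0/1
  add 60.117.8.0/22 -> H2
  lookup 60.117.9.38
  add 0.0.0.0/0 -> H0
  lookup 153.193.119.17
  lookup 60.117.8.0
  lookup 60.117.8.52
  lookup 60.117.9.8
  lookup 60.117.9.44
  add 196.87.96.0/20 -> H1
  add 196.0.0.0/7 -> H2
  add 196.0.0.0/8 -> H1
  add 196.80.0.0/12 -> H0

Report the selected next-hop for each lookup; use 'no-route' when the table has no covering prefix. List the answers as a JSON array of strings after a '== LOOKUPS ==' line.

Trace:
  add 60.117.9.0/24 -> H1 at depth 24
  - 60.117.9.0/24 clear@24
  add 196.87.102.112/28 -> H0 at depth 28
  add 196.87.102.117/32 -> H0 at depth 32
  add 60.117.9.32/27 -> H2 at depth 27
  add 0.0.0.0/1 -> H2 at depth 1
  lookup 60.117.9.35: bits 001111000111010100001001001 walk d0:-→d1:H2→d2:-→d3:-→d4:-→d5:-→d6:-→d7:-→d8:-→d9:-→d10:-→d11:-→d12:-→d13:-→d14:-→d15:-→d16:-→d17:-→d18:-→d19:-→d20:-→d21:-→d22:-→d23:-→d24:-→d25:-→d26:-→d27:H2 -> H2
  add 196.87.102.117/32 -> H0 at depth 32
  - 196.87.102.117/32 clear@32
  lookup 60.117.9.40: bits 001111000111010100001001001 walk d0:-→d1:H2→d2:-→d3:-→d4:-→d5:-→d6:-→d7:-→d8:-→d9:-→d10:-→d11:-→d12:-→d13:-→d14:-→d15:-→d16:-→d17:-→d18:-→d19:-→d20:-→d21:-→d22:-→d23:-→d24:-→d25:-→d26:-→d27:H2 -> H2
  - 196.87.102.112/28 clear@28
  add 0.0.0.0/0 -> H1 at depth 0
  add 196.87.102.0/24 -> H2 at depth 24
  add 60.112.0.0/12 -> H1 at depth 12
  add 60.117.9.0/24 -> H1 at depth 24
  - 0.0.0.0/1 clear@1
  add 60.117.8.0/22 -> H2 at depth 22
  lookup 60.117.9.38: bits 001111000111010100001001001 walk d0:H1→d1:-→d2:-→d3:-→d4:-→d5:-→d6:-→d7:-→d8:-→d9:-→d10:-→d11:-→d12:H1→d13:-→d14:-→d15:-→d16:-→d17:-→d18:-→d19:-→d20:-→d21:-→d22:H2→d23:-→d24:H1→d25:-→d26:-→d27:H2 -> H2
  add 0.0.0.0/0 -> H0 at depth 0
  lookup 153.193.119.17: bits 1 walk d0:H0→d1:- -> H0
  lookup 60.117.8.0: bits 00111100011101010000100 walk d0:H0→d1:-→d2:-→d3:-→d4:-→d5:-→d6:-→d7:-→d8:-→d9:-→d10:-→d11:-→d12:H1→d13:-→d14:-→d15:-→d16:-→d17:-→d18:-→d19:-→d20:-→d21:-→d22:H2→d23:- -> H2
  lookup 60.117.8.52: bits 00111100011101010000100 walk d0:H0→d1:-→d2:-→d3:-→d4:-→d5:-→d6:-→d7:-→d8:-→d9:-→d10:-→d11:-→d12:H1→d13:-→d14:-→d15:-→d16:-→d17:-→d18:-→d19:-→d20:-→d21:-→d22:H2→d23:- -> H2
  lookup 60.117.9.8: bits 00111100011101010000100100 walk d0:H0→d1:-→d2:-→d3:-→d4:-→d5:-→d6:-→d7:-→d8:-→d9:-→d10:-→d11:-→d12:H1→d13:-→d14:-→d15:-→d16:-→d17:-→d18:-→d19:-→d20:-→d21:-→d22:H2→d23:-→d24:H1→d25:-→d26:- -> H1
  lookup 60.117.9.44: bits 001111000111010100001001001 walk d0:H0→d1:-→d2:-→d3:-→d4:-→d5:-→d6:-→d7:-→d8:-→d9:-→d10:-→d11:-→d12:H1→d13:-→d14:-→d15:-→d16:-→d17:-→d18:-→d19:-→d20:-→d21:-→d22:H2→d23:-→d24:H1→d25:-→d26:-→d27:H2 -> H2
  add 196.87.96.0/20 -> H1 at depth 20
  add 196.0.0.0/7 -> H2 at depth 7
  add 196.0.0.0/8 -> H1 at depth 8
  add 196.80.0.0/12 -> H0 at depth 12

== LOOKUPS ==
["H2","H2","H2","H0","H2","H2","H1","H2"]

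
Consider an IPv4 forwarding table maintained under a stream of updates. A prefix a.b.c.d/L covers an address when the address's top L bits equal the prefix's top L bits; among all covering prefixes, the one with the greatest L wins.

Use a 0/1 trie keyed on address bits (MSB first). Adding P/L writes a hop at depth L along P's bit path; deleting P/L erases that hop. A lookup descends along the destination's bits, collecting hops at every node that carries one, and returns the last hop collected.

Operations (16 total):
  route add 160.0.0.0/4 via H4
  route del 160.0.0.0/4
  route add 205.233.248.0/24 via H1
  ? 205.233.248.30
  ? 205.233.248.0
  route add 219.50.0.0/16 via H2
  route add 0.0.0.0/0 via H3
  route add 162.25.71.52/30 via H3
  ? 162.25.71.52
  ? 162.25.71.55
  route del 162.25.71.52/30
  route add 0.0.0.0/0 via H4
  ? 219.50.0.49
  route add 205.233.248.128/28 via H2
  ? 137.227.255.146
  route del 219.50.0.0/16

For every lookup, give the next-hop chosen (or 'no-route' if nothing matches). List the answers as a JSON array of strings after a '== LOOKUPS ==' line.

Apply in order:
  + 160.0.0.0/4 (H4) depth=4
  - 160.0.0.0/4 clear@4
  + 205.233.248.0/24 (H1) depth=24
  lookup 205.233.248.30: bits 110011011110100111111000 walk d0:-→d1:-→d2:-→d3:-→d4:-→d5:-→d6:-→d7:-→d8:-→d9:-→d10:-→d11:-→d12:-→d13:-→d14:-→d15:-→d16:-→d17:-→d18:-→d19:-→d20:-→d21:-→d22:-→d23:-→d24:H1 -> H1
  lookup 205.233.248.0: bits 110011011110100111111000 walk d0:-→d1:-→d2:-→d3:-→d4:-→d5:-→d6:-→d7:-→d8:-→d9:-→d10:-→d11:-→d12:-→d13:-→d14:-→d15:-→d16:-→d17:-→d18:-→d19:-→d20:-→d21:-→d22:-→d23:-→d24:H1 -> H1
  + 219.50.0.0/16 (H2) depth=16
  + 0.0.0.0/0 (H3) depth=0
  + 162.25.71.52/30 (H3) depth=30
  lookup 162.25.71.52: bits 101000100001100101000111001101 walk d0:H3→d1:-→d2:-→d3:-→d4:-→d5:-→d6:-→d7:-→d8:-→d9:-→d10:-→d11:-→d12:-→d13:-→d14:-→d15:-→d16:-→d17:-→d18:-→d19:-→d20:-→d21:-→d22:-→d23:-→d24:-→d25:-→d26:-→d27:-→d28:-→d29:-→d30:H3 -> H3
  lookup 162.25.71.55: bits 101000100001100101000111001101 walk d0:H3→d1:-→d2:-→d3:-→d4:-→d5:-→d6:-→d7:-→d8:-→d9:-→d10:-→d11:-→d12:-→d13:-→d14:-→d15:-→d16:-→d17:-→d18:-→d19:-→d20:-→d21:-→d22:-→d23:-→d24:-→d25:-→d26:-→d27:-→d28:-→d29:-→d30:H3 -> H3
  - 162.25.71.52/30 clear@30
  + 0.0.0.0/0 (H4) depth=0
  lookup 219.50.0.49: bits 1101101100110010 walk d0:H4→d1:-→d2:-→d3:-→d4:-→d5:-→d6:-→d7:-→d8:-→d9:-→d10:-→d11:-→d12:-→d13:-→d14:-→d15:-→d16:H2 -> H2
  + 205.233.248.128/28 (H2) depth=28
  lookup 137.227.255.146: bits 10 walk d0:H4→d1:-→d2:- -> H4
  - 219.50.0.0/16 clear@16

== LOOKUPS ==
["H1","H1","H3","H3","H2","H4"]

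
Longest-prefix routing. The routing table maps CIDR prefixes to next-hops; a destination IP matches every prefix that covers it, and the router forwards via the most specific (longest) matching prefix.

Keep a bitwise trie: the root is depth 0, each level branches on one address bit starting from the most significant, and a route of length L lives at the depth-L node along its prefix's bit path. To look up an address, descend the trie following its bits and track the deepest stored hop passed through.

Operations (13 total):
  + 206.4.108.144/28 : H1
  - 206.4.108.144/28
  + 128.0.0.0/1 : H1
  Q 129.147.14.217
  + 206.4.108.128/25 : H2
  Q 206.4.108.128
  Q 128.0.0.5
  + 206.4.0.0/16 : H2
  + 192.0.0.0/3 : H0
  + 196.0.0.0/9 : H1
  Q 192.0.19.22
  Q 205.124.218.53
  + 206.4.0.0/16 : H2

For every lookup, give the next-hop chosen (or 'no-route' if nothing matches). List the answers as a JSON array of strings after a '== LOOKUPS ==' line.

Apply in order:
  add 206.4.108.144/28 -> H1 at depth 28
  - 206.4.108.144/28 clear@28
  add 128.0.0.0/1 -> H1 at depth 1
  lookup 129.147.14.217: bits 1 walk d0:-→d1:H1 -> H1
  add 206.4.108.128/25 -> H2 at depth 25
  lookup 206.4.108.128: bits 110011100000010001101100100 walk d0:-→d1:H1→d2:-→d3:-→d4:-→d5:-→d6:-→d7:-→d8:-→d9:-→d10:-→d11:-→d12:-→d13:-→d14:-→d15:-→d16:-→d17:-→d18:-→d19:-→d20:-→d21:-→d22:-→d23:-→d24:-→d25:H2→d26:-→d27:- -> H2
  lookup 128.0.0.5: bits 1 walk d0:-→d1:H1 -> H1
  add 206.4.0.0/16 -> H2 at depth 16
  add 192.0.0.0/3 -> H0 at depth 3
  add 196.0.0.0/9 -> H1 at depth 9
  lookup 192.0.19.22: bits 11000 walk d0:-→d1:H1→d2:-→d3:H0→d4:-→d5:- -> H0
  lookup 205.124.218.53: bits 110011 walk d0:-→d1:H1→d2:-→d3:H0→d4:-→d5:-→d6:- -> H0
  add 206.4.0.0/16 -> H2 at depth 16

== LOOKUPS ==
["H1","H2","H1","H0","H0"]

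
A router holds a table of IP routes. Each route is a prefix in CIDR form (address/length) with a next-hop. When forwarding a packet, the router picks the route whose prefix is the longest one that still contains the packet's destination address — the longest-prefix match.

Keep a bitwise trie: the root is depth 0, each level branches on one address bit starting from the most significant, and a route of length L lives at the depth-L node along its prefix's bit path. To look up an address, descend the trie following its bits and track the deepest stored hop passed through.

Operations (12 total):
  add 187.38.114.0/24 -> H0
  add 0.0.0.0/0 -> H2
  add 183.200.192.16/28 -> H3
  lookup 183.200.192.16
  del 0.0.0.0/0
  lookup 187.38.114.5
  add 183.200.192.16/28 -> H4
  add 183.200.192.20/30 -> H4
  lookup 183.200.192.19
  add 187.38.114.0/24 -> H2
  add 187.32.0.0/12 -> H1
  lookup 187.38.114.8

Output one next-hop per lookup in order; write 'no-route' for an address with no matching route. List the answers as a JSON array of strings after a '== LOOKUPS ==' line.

Trace:
  add 187.38.114.0/24 -> H0 at depth 24
  add 0.0.0.0/0 -> H2 at depth 0
  add 183.200.192.16/28 -> H3 at depth 28
  lookup 183.200.192.16: bits 1011011111001000110000000001 walk d0:H2→d1:-→d2:-→d3:-→d4:-→d5:-→d6:-→d7:-→d8:-→d9:-→d10:-→d11:-→d12:-→d13:-→d14:-→d15:-→d16:-→d17:-→d18:-→d19:-→d20:-→d21:-→d22:-→d23:-→d24:-→d25:-→d26:-→d27:-→d28:H3 -> H3
  del 0.0.0.0/0 (clear depth 0)
  lookup 187.38.114.5: bits 101110110010011001110010 walk d0:-→d1:-→d2:-→d3:-→d4:-→d5:-→d6:-→d7:-→d8:-→d9:-→d10:-→d11:-→d12:-→d13:-→d14:-→d15:-→d16:-→d17:-→d18:-→d19:-→d20:-→d21:-→d22:-→d23:-→d24:H0 -> H0
  add 183.200.192.16/28 -> H4 at depth 28
  add 183.200.192.20/30 -> H4 at depth 30
  lookup 183.200.192.19: bits 10110111110010001100000000010 walk d0:-→d1:-→d2:-→d3:-→d4:-→d5:-→d6:-→d7:-→d8:-→d9:-→d10:-→d11:-→d12:-→d13:-→d14:-→d15:-→d16:-→d17:-→d18:-→d19:-→d20:-→d21:-→d22:-→d23:-→d24:-→d25:-→d26:-→d27:-→d28:H4→d29:- -> H4
  add 187.38.114.0/24 -> H2 at depth 24
  add 187.32.0.0/12 -> H1 at depth 12
  lookup 187.38.114.8: bits 101110110010011001110010 walk d0:-→d1:-→d2:-→d3:-→d4:-→d5:-→d6:-→d7:-→d8:-→d9:-→d10:-→d11:-→d12:H1→d13:-→d14:-→d15:-→d16:-→d17:-→d18:-→d19:-→d20:-→d21:-→d22:-→d23:-→d24:H2 -> H2

== LOOKUPS ==
["H3","H0","H4","H2"]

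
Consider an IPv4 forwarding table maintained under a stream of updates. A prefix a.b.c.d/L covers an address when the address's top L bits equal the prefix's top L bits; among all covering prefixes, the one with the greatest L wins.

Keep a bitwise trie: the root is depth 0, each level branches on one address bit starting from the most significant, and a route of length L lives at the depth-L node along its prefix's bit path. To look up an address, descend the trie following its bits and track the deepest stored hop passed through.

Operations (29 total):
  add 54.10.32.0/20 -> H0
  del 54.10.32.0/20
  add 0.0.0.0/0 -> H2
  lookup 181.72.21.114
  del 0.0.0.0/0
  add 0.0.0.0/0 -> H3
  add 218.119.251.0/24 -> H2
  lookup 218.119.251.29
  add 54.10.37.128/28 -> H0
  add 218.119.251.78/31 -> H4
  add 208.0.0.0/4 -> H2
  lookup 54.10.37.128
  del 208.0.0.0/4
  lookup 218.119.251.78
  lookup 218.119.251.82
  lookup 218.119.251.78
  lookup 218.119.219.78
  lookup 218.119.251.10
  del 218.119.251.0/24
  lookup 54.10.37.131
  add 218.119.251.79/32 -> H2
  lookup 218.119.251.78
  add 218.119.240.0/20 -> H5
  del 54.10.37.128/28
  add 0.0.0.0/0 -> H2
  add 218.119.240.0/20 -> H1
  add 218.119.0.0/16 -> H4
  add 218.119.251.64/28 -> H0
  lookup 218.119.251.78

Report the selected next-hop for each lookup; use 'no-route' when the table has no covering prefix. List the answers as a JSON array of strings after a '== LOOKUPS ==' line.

Apply in order:
  + 54.10.32.0/20 (H0) depth=20
  del 54.10.32.0/20 (clear depth 20)
  + 0.0.0.0/0 (H2) depth=0
  Q 181.72.21.114: descend ε ; hops seen [H2] ; pick H2
  del 0.0.0.0/0 (clear depth 0)
  + 0.0.0.0/0 (H3) depth=0
  + 218.119.251.0/24 (H2) depth=24
  Q 218.119.251.29: descend 110110100111011111111011 ; hops seen [H3,H2] ; pick H2
  + 54.10.37.128/28 (H0) depth=28
  + 218.119.251.78/31 (H4) depth=31
  + 208.0.0.0/4 (H2) depth=4
  Q 54.10.37.128: descend 0011011000001010001001011000 ; hops seen [H3,H0] ; pick H0
  del 208.0.0.0/4 (clear depth 4)
  Q 218.119.251.78: descend 1101101001110111111110110100111 ; hops seen [H3,H2,H4] ; pick H4
  Q 218.119.251.82: descend 110110100111011111111011010 ; hops seen [H3,H2] ; pick H2
  Q 218.119.251.78: descend 1101101001110111111110110100111 ; hops seen [H3,H2,H4] ; pick H4
  Q 218.119.219.78: descend 110110100111011111 ; hops seen [H3] ; pick H3
  Q 218.119.251.10: descend 1101101001110111111110110 ; hops seen [H3,H2] ; pick H2
  del 218.119.251.0/24 (clear depth 24)
  Q 54.10.37.131: descend 0011011000001010001001011000 ; hops seen [H3,H0] ; pick H0
  + 218.119.251.79/32 (H2) depth=32
  Q 218.119.251.78: descend 1101101001110111111110110100111 ; hops seen [H3,H4] ; pick H4
  + 218.119.240.0/20 (H5) depth=20
  del 54.10.37.128/28 (clear depth 28)
  + 0.0.0.0/0 (H2) depth=0
  + 218.119.240.0/20 (H1) depth=20
  + 218.119.0.0/16 (H4) depth=16
  + 218.119.251.64/28 (H0) depth=28
  Q 218.119.251.78: descend 1101101001110111111110110100111 ; hops seen [H2,H4,H1,H0,H4] ; pick H4

== LOOKUPS ==
["H2","H2","H0","H4","H2","H4","H3","H2","H0","H4","H4"]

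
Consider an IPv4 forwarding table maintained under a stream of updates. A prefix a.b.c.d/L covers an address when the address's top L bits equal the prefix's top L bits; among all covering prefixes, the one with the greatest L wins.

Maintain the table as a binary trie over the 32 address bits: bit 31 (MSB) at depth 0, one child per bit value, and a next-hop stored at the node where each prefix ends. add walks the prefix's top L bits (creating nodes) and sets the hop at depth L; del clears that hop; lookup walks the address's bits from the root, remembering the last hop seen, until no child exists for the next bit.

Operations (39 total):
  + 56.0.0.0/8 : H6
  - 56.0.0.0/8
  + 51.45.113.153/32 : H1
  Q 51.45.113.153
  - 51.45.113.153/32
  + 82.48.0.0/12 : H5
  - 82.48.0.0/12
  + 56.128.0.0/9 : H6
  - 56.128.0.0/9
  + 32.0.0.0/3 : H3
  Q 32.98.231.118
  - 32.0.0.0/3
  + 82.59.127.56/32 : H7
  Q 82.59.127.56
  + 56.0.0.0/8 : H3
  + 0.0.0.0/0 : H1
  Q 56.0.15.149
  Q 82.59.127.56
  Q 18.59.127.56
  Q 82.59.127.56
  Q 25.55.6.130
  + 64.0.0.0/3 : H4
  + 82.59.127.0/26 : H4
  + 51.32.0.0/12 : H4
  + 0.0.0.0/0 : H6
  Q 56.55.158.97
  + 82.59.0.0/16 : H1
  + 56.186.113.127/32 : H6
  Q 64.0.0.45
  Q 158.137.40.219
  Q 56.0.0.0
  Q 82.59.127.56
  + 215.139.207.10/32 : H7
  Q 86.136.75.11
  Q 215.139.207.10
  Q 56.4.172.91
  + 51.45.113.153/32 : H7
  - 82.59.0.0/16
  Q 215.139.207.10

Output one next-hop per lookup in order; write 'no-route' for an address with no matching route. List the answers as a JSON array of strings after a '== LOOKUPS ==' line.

Process each operation:
  add 56.0.0.0/8 -> H6 at depth 8
  del 56.0.0.0/8 (clear depth 8)
  add 51.45.113.153/32 -> H1 at depth 32
  lookup 51.45.113.153: bits 00110011001011010111000110011001 walk d0:-→d1:-→d2:-→d3:-→d4:-→d5:-→d6:-→d7:-→d8:-→d9:-→d10:-→d11:-→d12:-→d13:-→d14:-→d15:-→d16:-→d17:-→d18:-→d19:-→d20:-→d21:-→d22:-→d23:-→d24:-→d25:-→d26:-→d27:-→d28:-→d29:-→d30:-→d31:-→d32:H1 -> H1
  del 51.45.113.153/32 (clear depth 32)
  add 82.48.0.0/12 -> H5 at depth 12
  del 82.48.0.0/12 (clear depth 12)
  add 56.128.0.0/9 -> H6 at depth 9
  del 56.128.0.0/9 (clear depth 9)
  add 32.0.0.0/3 -> H3 at depth 3
  lookup 32.98.231.118: bits 001 walk d0:-→d1:-→d2:-→d3:H3 -> H3
  del 32.0.0.0/3 (clear depth 3)
  add 82.59.127.56/32 -> H7 at depth 32
  lookup 82.59.127.56: bits 01010010001110110111111100111000 walk d0:-→d1:-→d2:-→d3:-→d4:-→d5:-→d6:-→d7:-→d8:-→d9:-→d10:-→d11:-→d12:-→d13:-→d14:-→d15:-→d16:-→d17:-→d18:-→d19:-→d20:-→d21:-→d22:-→d23:-→d24:-→d25:-→d26:-→d27:-→d28:-→d29:-→d30:-→d31:-→d32:H7 -> H7
  add 56.0.0.0/8 -> H3 at depth 8
  add 0.0.0.0/0 -> H1 at depth 0
  lookup 56.0.15.149: bits 00111000 walk d0:H1→d1:-→d2:-→d3:-→d4:-→d5:-→d6:-→d7:-→d8:H3 -> H3
  lookup 82.59.127.56: bits 01010010001110110111111100111000 walk d0:H1→d1:-→d2:-→d3:-→d4:-→d5:-→d6:-→d7:-→d8:-→d9:-→d10:-→d11:-→d12:-→d13:-→d14:-→d15:-→d16:-→d17:-→d18:-→d19:-→d20:-→d21:-→d22:-→d23:-→d24:-→d25:-→d26:-→d27:-→d28:-→d29:-→d30:-→d31:-→d32:H7 -> H7
  lookup 18.59.127.56: bits 00 walk d0:H1→d1:-→d2:- -> H1
  lookup 82.59.127.56: bits 01010010001110110111111100111000 walk d0:H1→d1:-→d2:-→d3:-→d4:-→d5:-→d6:-→d7:-→d8:-→d9:-→d10:-→d11:-→d12:-→d13:-→d14:-→d15:-→d16:-→d17:-→d18:-→d19:-→d20:-→d21:-→d22:-→d23:-→d24:-→d25:-→d26:-→d27:-→d28:-→d29:-→d30:-→d31:-→d32:H7 -> H7
  lookup 25.55.6.130: bits 00 walk d0:H1→d1:-→d2:- -> H1
  add 64.0.0.0/3 -> H4 at depth 3
  add 82.59.127.0/26 -> H4 at depth 26
  add 51.32.0.0/12 -> H4 at depth 12
  add 0.0.0.0/0 -> H6 at depth 0
  lookup 56.55.158.97: bits 00111000 walk d0:H6→d1:-→d2:-→d3:-→d4:-→d5:-→d6:-→d7:-→d8:H3 -> H3
  add 82.59.0.0/16 -> H1 at depth 16
  add 56.186.113.127/32 -> H6 at depth 32
  lookup 64.0.0.45: bits 010 walk d0:H6→d1:-→d2:-→d3:H4 -> H4
  lookup 158.137.40.219: bits ε walk d0:H6 -> H6
  lookup 56.0.0.0: bits 00111000 walk d0:H6→d1:-→d2:-→d3:-→d4:-→d5:-→d6:-→d7:-→d8:H3 -> H3
  lookup 82.59.127.56: bits 01010010001110110111111100111000 walk d0:H6→d1:-→d2:-→d3:H4→d4:-→d5:-→d6:-→d7:-→d8:-→d9:-→d10:-→d11:-→d12:-→d13:-→d14:-→d15:-→d16:H1→d17:-→d18:-→d19:-→d20:-→d21:-→d22:-→d23:-→d24:-→d25:-→d26:H4→d27:-→d28:-→d29:-→d30:-→d31:-→d32:H7 -> H7
  add 215.139.207.10/32 -> H7 at depth 32
  lookup 86.136.75.11: bits 01010 walk d0:H6→d1:-→d2:-→d3:H4→d4:-→d5:- -> H4
  lookup 215.139.207.10: bits 11010111100010111100111100001010 walk d0:H6→d1:-→d2:-→d3:-→d4:-→d5:-→d6:-→d7:-→d8:-→d9:-→d10:-→d11:-→d12:-→d13:-→d14:-→d15:-→d16:-→d17:-→d18:-→d19:-→d20:-→d21:-→d22:-→d23:-→d24:-→d25:-→d26:-→d27:-→d28:-→d29:-→d30:-→d31:-→d32:H7 -> H7
  lookup 56.4.172.91: bits 00111000 walk d0:H6→d1:-→d2:-→d3:-→d4:-→d5:-→d6:-→d7:-→d8:H3 -> H3
  add 51.45.113.153/32 -> H7 at depth 32
  del 82.59.0.0/16 (clear depth 16)
  lookup 215.139.207.10: bits 11010111100010111100111100001010 walk d0:H6→d1:-→d2:-→d3:-→d4:-→d5:-→d6:-→d7:-→d8:-→d9:-→d10:-→d11:-→d12:-→d13:-→d14:-→d15:-→d16:-→d17:-→d18:-→d19:-→d20:-→d21:-→d22:-→d23:-→d24:-→d25:-→d26:-→d27:-→d28:-→d29:-→d30:-→d31:-→d32:H7 -> H7

== LOOKUPS ==
["H1","H3","H7","H3","H7","H1","H7","H1","H3","H4","H6","H3","H7","H4","H7","H3","H7"]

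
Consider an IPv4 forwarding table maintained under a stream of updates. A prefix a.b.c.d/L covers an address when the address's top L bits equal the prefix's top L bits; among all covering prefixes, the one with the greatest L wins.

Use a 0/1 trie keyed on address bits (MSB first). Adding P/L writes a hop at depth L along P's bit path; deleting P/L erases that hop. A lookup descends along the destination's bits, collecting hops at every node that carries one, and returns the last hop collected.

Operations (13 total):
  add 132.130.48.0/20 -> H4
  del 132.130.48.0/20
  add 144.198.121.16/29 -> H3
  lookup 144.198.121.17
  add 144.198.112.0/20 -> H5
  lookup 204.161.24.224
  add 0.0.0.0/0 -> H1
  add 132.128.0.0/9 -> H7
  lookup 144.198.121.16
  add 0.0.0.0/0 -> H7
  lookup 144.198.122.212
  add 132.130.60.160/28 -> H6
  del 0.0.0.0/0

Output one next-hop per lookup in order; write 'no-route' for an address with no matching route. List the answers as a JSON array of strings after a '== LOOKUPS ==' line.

Apply in order:
  add 132.130.48.0/20 -> H4 at depth 20
  - 132.130.48.0/20 clear@20
  add 144.198.121.16/29 -> H3 at depth 29
  Q 144.198.121.17: descend 10010000110001100111100100010 ; hops seen [H3] ; pick H3
  add 144.198.112.0/20 -> H5 at depth 20
  Q 204.161.24.224: descend 1 ; hops seen [∅] ; pick no-route
  add 0.0.0.0/0 -> H1 at depth 0
  add 132.128.0.0/9 -> H7 at depth 9
  Q 144.198.121.16: descend 10010000110001100111100100010 ; hops seen [H1,H5,H3] ; pick H3
  add 0.0.0.0/0 -> H7 at depth 0
  Q 144.198.122.212: descend 1001000011000110011110 ; hops seen [H7,H5] ; pick H5
  add 132.130.60.160/28 -> H6 at depth 28
  - 0.0.0.0/0 clear@0

== LOOKUPS ==
["H3","no-route","H3","H5"]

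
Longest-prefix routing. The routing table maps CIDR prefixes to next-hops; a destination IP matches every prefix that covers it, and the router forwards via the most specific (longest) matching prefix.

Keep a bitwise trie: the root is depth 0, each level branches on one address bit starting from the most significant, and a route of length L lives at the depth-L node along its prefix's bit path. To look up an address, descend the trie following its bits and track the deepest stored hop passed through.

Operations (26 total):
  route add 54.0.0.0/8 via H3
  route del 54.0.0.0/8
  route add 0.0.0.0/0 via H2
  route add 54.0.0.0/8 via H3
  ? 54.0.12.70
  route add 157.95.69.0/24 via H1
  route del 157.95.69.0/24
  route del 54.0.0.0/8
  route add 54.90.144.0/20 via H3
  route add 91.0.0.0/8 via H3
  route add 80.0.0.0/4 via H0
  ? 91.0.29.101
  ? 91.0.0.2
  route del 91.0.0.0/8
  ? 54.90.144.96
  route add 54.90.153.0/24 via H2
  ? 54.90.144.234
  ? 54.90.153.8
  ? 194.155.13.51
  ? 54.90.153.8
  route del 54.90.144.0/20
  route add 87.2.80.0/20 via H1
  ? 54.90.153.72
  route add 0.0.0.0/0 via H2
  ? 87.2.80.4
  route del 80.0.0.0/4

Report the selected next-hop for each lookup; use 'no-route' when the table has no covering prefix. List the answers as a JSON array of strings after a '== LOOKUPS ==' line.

Apply in order:
  + 54.0.0.0/8 (H3) depth=8
  - 54.0.0.0/8 clear@8
  + 0.0.0.0/0 (H2) depth=0
  + 54.0.0.0/8 (H3) depth=8
  Q 54.0.12.70: descend 00110110 ; hops seen [H2,H3] ; pick H3
  + 157.95.69.0/24 (H1) depth=24
  - 157.95.69.0/24 clear@24
  - 54.0.0.0/8 clear@8
  + 54.90.144.0/20 (H3) depth=20
  + 91.0.0.0/8 (H3) depth=8
  + 80.0.0.0/4 (H0) depth=4
  Q 91.0.29.101: descend 01011011 ; hops seen [H2,H0,H3] ; pick H3
  Q 91.0.0.2: descend 01011011 ; hops seen [H2,H0,H3] ; pick H3
  - 91.0.0.0/8 clear@8
  Q 54.90.144.96: descend 00110110010110101001 ; hops seen [H2,H3] ; pick H3
  + 54.90.153.0/24 (H2) depth=24
  Q 54.90.144.234: descend 00110110010110101001 ; hops seen [H2,H3] ; pick H3
  Q 54.90.153.8: descend 001101100101101010011001 ; hops seen [H2,H3,H2] ; pick H2
  Q 194.155.13.51: descend 1 ; hops seen [H2] ; pick H2
  Q 54.90.153.8: descend 001101100101101010011001 ; hops seen [H2,H3,H2] ; pick H2
  - 54.90.144.0/20 clear@20
  + 87.2.80.0/20 (H1) depth=20
  Q 54.90.153.72: descend 001101100101101010011001 ; hops seen [H2,H2] ; pick H2
  + 0.0.0.0/0 (H2) depth=0
  Q 87.2.80.4: descend 01010111000000100101 ; hops seen [H2,H0,H1] ; pick H1
  - 80.0.0.0/4 clear@4

== LOOKUPS ==
["H3","H3","H3","H3","H3","H2","H2","H2","H2","H1"]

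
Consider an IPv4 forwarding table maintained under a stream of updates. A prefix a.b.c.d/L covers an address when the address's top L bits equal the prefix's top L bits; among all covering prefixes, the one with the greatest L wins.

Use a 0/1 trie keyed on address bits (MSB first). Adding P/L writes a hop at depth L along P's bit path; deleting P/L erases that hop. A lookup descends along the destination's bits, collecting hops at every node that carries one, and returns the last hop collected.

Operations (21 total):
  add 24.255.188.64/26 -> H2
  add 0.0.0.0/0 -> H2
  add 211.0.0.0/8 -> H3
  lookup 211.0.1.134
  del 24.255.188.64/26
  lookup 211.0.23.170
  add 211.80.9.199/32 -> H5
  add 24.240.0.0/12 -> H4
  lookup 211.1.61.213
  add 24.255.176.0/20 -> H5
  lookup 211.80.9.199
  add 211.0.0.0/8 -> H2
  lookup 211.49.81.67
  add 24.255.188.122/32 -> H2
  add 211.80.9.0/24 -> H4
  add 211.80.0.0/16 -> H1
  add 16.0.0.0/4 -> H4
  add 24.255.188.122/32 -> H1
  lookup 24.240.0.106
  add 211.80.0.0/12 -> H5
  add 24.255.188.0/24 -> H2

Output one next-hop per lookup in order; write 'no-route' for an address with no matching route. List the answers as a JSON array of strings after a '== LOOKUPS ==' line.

Process each operation:
  + 24.255.188.64/26 (H2) depth=26
  + 0.0.0.0/0 (H2) depth=0
  + 211.0.0.0/8 (H3) depth=8
  Q 211.0.1.134: descend 11010011 ; hops seen [H2,H3] ; pick H3
  - 24.255.188.64/26 clear@26
  Q 211.0.23.170: descend 11010011 ; hops seen [H2,H3] ; pick H3
  + 211.80.9.199/32 (H5) depth=32
  + 24.240.0.0/12 (H4) depth=12
  Q 211.1.61.213: descend 110100110 ; hops seen [H2,H3] ; pick H3
  + 24.255.176.0/20 (H5) depth=20
  Q 211.80.9.199: descend 11010011010100000000100111000111 ; hops seen [H2,H3,H5] ; pick H5
  + 211.0.0.0/8 (H2) depth=8
  Q 211.49.81.67: descend 110100110 ; hops seen [H2,H2] ; pick H2
  + 24.255.188.122/32 (H2) depth=32
  + 211.80.9.0/24 (H4) depth=24
  + 211.80.0.0/16 (H1) depth=16
  + 16.0.0.0/4 (H4) depth=4
  + 24.255.188.122/32 (H1) depth=32
  Q 24.240.0.106: descend 000110001111 ; hops seen [H2,H4,H4] ; pick H4
  + 211.80.0.0/12 (H5) depth=12
  + 24.255.188.0/24 (H2) depth=24

== LOOKUPS ==
["H3","H3","H3","H5","H2","H4"]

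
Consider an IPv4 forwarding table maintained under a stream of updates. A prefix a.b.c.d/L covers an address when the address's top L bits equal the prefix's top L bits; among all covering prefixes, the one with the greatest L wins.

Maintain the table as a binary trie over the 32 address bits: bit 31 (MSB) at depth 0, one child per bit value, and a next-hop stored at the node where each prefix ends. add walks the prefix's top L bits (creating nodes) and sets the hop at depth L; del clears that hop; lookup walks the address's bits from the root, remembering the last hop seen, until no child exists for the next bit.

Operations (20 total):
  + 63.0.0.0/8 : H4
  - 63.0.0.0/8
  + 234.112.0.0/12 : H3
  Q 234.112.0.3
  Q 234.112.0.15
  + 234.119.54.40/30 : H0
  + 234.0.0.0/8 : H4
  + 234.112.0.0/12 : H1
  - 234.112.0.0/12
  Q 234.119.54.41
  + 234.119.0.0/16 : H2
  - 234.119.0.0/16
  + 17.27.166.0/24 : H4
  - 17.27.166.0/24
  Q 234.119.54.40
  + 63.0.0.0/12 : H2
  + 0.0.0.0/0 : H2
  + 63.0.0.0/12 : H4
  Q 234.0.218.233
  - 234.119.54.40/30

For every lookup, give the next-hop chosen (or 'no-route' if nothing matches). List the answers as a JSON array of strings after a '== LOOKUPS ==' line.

Trace:
  add 63.0.0.0/8 -> H4 at depth 8
  del 63.0.0.0/8 (clear depth 8)
  add 234.112.0.0/12 -> H3 at depth 12
  ? 234.112.0.3  path d0:-→d1:-→d2:-→d3:-→d4:-→d5:-→d6:-→d7:-→d8:-→d9:-→d10:-→d11:-→d12:H3  best=H3
  ? 234.112.0.15  path d0:-→d1:-→d2:-→d3:-→d4:-→d5:-→d6:-→d7:-→d8:-→d9:-→d10:-→d11:-→d12:H3  best=H3
  add 234.119.54.40/30 -> H0 at depth 30
  add 234.0.0.0/8 -> H4 at depth 8
  add 234.112.0.0/12 -> H1 at depth 12
  del 234.112.0.0/12 (clear depth 12)
  ? 234.119.54.41  path d0:-→d1:-→d2:-→d3:-→d4:-→d5:-→d6:-→d7:-→d8:H4→d9:-→d10:-→d11:-→d12:-→d13:-→d14:-→d15:-→d16:-→d17:-→d18:-→d19:-→d20:-→d21:-→d22:-→d23:-→d24:-→d25:-→d26:-→d27:-→d28:-→d29:-→d30:H0  best=H0
  add 234.119.0.0/16 -> H2 at depth 16
  del 234.119.0.0/16 (clear depth 16)
  add 17.27.166.0/24 -> H4 at depth 24
  del 17.27.166.0/24 (clear depth 24)
  ? 234.119.54.40  path d0:-→d1:-→d2:-→d3:-→d4:-→d5:-→d6:-→d7:-→d8:H4→d9:-→d10:-→d11:-→d12:-→d13:-→d14:-→d15:-→d16:-→d17:-→d18:-→d19:-→d20:-→d21:-→d22:-→d23:-→d24:-→d25:-→d26:-→d27:-→d28:-→d29:-→d30:H0  best=H0
  add 63.0.0.0/12 -> H2 at depth 12
  add 0.0.0.0/0 -> H2 at depth 0
  add 63.0.0.0/12 -> H4 at depth 12
  ? 234.0.218.233  path d0:H2→d1:-→d2:-→d3:-→d4:-→d5:-→d6:-→d7:-→d8:H4→d9:-  best=H4
  del 234.119.54.40/30 (clear depth 30)

== LOOKUPS ==
["H3","H3","H0","H0","H4"]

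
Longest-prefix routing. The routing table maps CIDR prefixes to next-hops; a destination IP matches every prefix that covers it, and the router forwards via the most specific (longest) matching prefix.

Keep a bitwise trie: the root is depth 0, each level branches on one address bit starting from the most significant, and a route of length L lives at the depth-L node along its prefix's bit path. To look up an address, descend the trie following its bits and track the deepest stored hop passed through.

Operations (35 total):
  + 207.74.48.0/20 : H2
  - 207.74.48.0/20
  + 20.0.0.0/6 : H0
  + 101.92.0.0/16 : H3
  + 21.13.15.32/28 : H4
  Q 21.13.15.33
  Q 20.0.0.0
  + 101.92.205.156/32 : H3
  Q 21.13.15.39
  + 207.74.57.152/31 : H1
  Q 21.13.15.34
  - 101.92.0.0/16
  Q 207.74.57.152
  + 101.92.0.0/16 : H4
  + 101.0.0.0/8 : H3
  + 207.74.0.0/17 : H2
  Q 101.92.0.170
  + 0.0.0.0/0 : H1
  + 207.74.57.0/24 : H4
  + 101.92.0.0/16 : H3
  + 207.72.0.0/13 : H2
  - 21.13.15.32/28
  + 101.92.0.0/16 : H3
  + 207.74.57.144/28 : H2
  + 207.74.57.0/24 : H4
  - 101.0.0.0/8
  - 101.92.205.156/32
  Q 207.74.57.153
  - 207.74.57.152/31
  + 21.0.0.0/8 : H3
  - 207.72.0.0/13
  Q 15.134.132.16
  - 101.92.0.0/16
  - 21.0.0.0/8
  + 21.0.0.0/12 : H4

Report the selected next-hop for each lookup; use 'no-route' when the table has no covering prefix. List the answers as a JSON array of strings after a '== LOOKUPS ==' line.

Process each operation:
  + 207.74.48.0/20 (H2) depth=20
  del 207.74.48.0/20 (clear depth 20)
  + 20.0.0.0/6 (H0) depth=6
  + 101.92.0.0/16 (H3) depth=16
  + 21.13.15.32/28 (H4) depth=28
  lookup 21.13.15.33: bits 0001010100001101000011110010 walk d0:-→d1:-→d2:-→d3:-→d4:-→d5:-→d6:H0→d7:-→d8:-→d9:-→d10:-→d11:-→d12:-→d13:-→d14:-→d15:-→d16:-→d17:-→d18:-→d19:-→d20:-→d21:-→d22:-→d23:-→d24:-→d25:-→d26:-→d27:-→d28:H4 -> H4
  lookup 20.0.0.0: bits 0001010 walk d0:-→d1:-→d2:-→d3:-→d4:-→d5:-→d6:H0→d7:- -> H0
  + 101.92.205.156/32 (H3) depth=32
  lookup 21.13.15.39: bits 0001010100001101000011110010 walk d0:-→d1:-→d2:-→d3:-→d4:-→d5:-→d6:H0→d7:-→d8:-→d9:-→d10:-→d11:-→d12:-→d13:-→d14:-→d15:-→d16:-→d17:-→d18:-→d19:-→d20:-→d21:-→d22:-→d23:-→d24:-→d25:-→d26:-→d27:-→d28:H4 -> H4
  + 207.74.57.152/31 (H1) depth=31
  lookup 21.13.15.34: bits 0001010100001101000011110010 walk d0:-→d1:-→d2:-→d3:-→d4:-→d5:-→d6:H0→d7:-→d8:-→d9:-→d10:-→d11:-→d12:-→d13:-→d14:-→d15:-→d16:-→d17:-→d18:-→d19:-→d20:-→d21:-→d22:-→d23:-→d24:-→d25:-→d26:-→d27:-→d28:H4 -> H4
  del 101.92.0.0/16 (clear depth 16)
  lookup 207.74.57.152: bits 1100111101001010001110011001100 walk d0:-→d1:-→d2:-→d3:-→d4:-→d5:-→d6:-→d7:-→d8:-→d9:-→d10:-→d11:-→d12:-→d13:-→d14:-→d15:-→d16:-→d17:-→d18:-→d19:-→d20:-→d21:-→d22:-→d23:-→d24:-→d25:-→d26:-→d27:-→d28:-→d29:-→d30:-→d31:H1 -> H1
  + 101.92.0.0/16 (H4) depth=16
  + 101.0.0.0/8 (H3) depth=8
  + 207.74.0.0/17 (H2) depth=17
  lookup 101.92.0.170: bits 0110010101011100 walk d0:-→d1:-→d2:-→d3:-→d4:-→d5:-→d6:-→d7:-→d8:H3→d9:-→d10:-→d11:-→d12:-→d13:-→d14:-→d15:-→d16:H4 -> H4
  + 0.0.0.0/0 (H1) depth=0
  + 207.74.57.0/24 (H4) depth=24
  + 101.92.0.0/16 (H3) depth=16
  + 207.72.0.0/13 (H2) depth=13
  del 21.13.15.32/28 (clear depth 28)
  + 101.92.0.0/16 (H3) depth=16
  + 207.74.57.144/28 (H2) depth=28
  + 207.74.57.0/24 (H4) depth=24
  del 101.0.0.0/8 (clear depth 8)
  del 101.92.205.156/32 (clear depth 32)
  lookup 207.74.57.153: bits 1100111101001010001110011001100 walk d0:H1→d1:-→d2:-→d3:-→d4:-→d5:-→d6:-→d7:-→d8:-→d9:-→d10:-→d11:-→d12:-→d13:H2→d14:-→d15:-→d16:-→d17:H2→d18:-→d19:-→d20:-→d21:-→d22:-→d23:-→d24:H4→d25:-→d26:-→d27:-→d28:H2→d29:-→d30:-→d31:H1 -> H1
  del 207.74.57.152/31 (clear depth 31)
  + 21.0.0.0/8 (H3) depth=8
  del 207.72.0.0/13 (clear depth 13)
  lookup 15.134.132.16: bits 000 walk d0:H1→d1:-→d2:-→d3:- -> H1
  del 101.92.0.0/16 (clear depth 16)
  del 21.0.0.0/8 (clear depth 8)
  + 21.0.0.0/12 (H4) depth=12

== LOOKUPS ==
["H4","H0","H4","H4","H1","H4","H1","H1"]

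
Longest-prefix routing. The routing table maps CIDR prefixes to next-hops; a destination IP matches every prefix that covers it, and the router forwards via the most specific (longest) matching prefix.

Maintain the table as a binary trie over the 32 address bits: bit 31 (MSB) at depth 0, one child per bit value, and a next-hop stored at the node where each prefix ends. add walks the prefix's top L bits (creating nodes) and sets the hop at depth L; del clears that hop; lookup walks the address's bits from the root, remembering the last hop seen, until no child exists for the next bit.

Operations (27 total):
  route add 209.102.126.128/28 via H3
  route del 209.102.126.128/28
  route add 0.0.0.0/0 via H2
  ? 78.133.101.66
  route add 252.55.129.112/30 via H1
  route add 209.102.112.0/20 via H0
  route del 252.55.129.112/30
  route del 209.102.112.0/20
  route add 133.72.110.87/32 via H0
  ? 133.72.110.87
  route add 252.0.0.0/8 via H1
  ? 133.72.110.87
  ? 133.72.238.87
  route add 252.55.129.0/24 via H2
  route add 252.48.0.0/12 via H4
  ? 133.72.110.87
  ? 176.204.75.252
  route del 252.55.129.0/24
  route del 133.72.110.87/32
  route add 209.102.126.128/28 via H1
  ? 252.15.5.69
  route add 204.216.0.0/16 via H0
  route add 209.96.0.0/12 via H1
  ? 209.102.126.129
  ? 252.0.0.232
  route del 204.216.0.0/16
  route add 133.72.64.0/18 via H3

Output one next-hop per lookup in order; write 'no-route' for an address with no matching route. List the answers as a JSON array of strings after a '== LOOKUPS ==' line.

Trace:
  + 209.102.126.128/28 (H3) depth=28
  del 209.102.126.128/28 (clear depth 28)
  + 0.0.0.0/0 (H2) depth=0
  ? 78.133.101.66  path d0:H2  best=H2
  + 252.55.129.112/30 (H1) depth=30
  + 209.102.112.0/20 (H0) depth=20
  del 252.55.129.112/30 (clear depth 30)
  del 209.102.112.0/20 (clear depth 20)
  + 133.72.110.87/32 (H0) depth=32
  ? 133.72.110.87  path d0:H2→d1:-→d2:-→d3:-→d4:-→d5:-→d6:-→d7:-→d8:-→d9:-→d10:-→d11:-→d12:-→d13:-→d14:-→d15:-→d16:-→d17:-→d18:-→d19:-→d20:-→d21:-→d22:-→d23:-→d24:-→d25:-→d26:-→d27:-→d28:-→d29:-→d30:-→d31:-→d32:H0  best=H0
  + 252.0.0.0/8 (H1) depth=8
  ? 133.72.110.87  path d0:H2→d1:-→d2:-→d3:-→d4:-→d5:-→d6:-→d7:-→d8:-→d9:-→d10:-→d11:-→d12:-→d13:-→d14:-→d15:-→d16:-→d17:-→d18:-→d19:-→d20:-→d21:-→d22:-→d23:-→d24:-→d25:-→d26:-→d27:-→d28:-→d29:-→d30:-→d31:-→d32:H0  best=H0
  ? 133.72.238.87  path d0:H2→d1:-→d2:-→d3:-→d4:-→d5:-→d6:-→d7:-→d8:-→d9:-→d10:-→d11:-→d12:-→d13:-→d14:-→d15:-→d16:-  best=H2
  + 252.55.129.0/24 (H2) depth=24
  + 252.48.0.0/12 (H4) depth=12
  ? 133.72.110.87  path d0:H2→d1:-→d2:-→d3:-→d4:-→d5:-→d6:-→d7:-→d8:-→d9:-→d10:-→d11:-→d12:-→d13:-→d14:-→d15:-→d16:-→d17:-→d18:-→d19:-→d20:-→d21:-→d22:-→d23:-→d24:-→d25:-→d26:-→d27:-→d28:-→d29:-→d30:-→d31:-→d32:H0  best=H0
  ? 176.204.75.252  path d0:H2→d1:-→d2:-  best=H2
  del 252.55.129.0/24 (clear depth 24)
  del 133.72.110.87/32 (clear depth 32)
  + 209.102.126.128/28 (H1) depth=28
  ? 252.15.5.69  path d0:H2→d1:-→d2:-→d3:-→d4:-→d5:-→d6:-→d7:-→d8:H1→d9:-→d10:-  best=H1
  + 204.216.0.0/16 (H0) depth=16
  + 209.96.0.0/12 (H1) depth=12
  ? 209.102.126.129  path d0:H2→d1:-→d2:-→d3:-→d4:-→d5:-→d6:-→d7:-→d8:-→d9:-→d10:-→d11:-→d12:H1→d13:-→d14:-→d15:-→d16:-→d17:-→d18:-→d19:-→d20:-→d21:-→d22:-→d23:-→d24:-→d25:-→d26:-→d27:-→d28:H1  best=H1
  ? 252.0.0.232  path d0:H2→d1:-→d2:-→d3:-→d4:-→d5:-→d6:-→d7:-→d8:H1→d9:-→d10:-  best=H1
  del 204.216.0.0/16 (clear depth 16)
  + 133.72.64.0/18 (H3) depth=18

== LOOKUPS ==
["H2","H0","H0","H2","H0","H2","H1","H1","H1"]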